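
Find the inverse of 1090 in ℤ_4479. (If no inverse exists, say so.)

Extended Euclidean algorithm:
4479 = 4×1090 + 119
1090 = 9×119 + 19
119 = 6×19 + 5
19 = 3×5 + 4
5 = 1×4 + 1
4 = 4×1 + 0
The gcd is 1. Working backward:
1 = 5 − 4
1 = −19 + 4·5
1 = 4·119 − 25·19
1 = −25·1090 + 229·119
1 = 229·4479 − 941·1090
Hence 1090⁻¹ ≡ -941 ≡ 3538 (mod 4479).

3538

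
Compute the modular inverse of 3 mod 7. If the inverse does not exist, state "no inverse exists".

5

gcd(7, 3) by repeated division:
7 = 2*3 + 1
3 = 3*1 + 0
gcd = 1, so the inverse exists. Back-substitute:
1 = 7 − 2·3
Thus 3·(-2) ≡ 1 (mod 7); reducing, -2 mod 7 = 5.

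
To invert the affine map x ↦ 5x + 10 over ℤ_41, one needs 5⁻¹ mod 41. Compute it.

33

Extended Euclidean algorithm:
41 = 8*5 + 1
5 = 5*1 + 0
The gcd is 1. Working backward:
1 = 41 − 8·5
Thus 5·(-8) ≡ 1 (mod 41); reducing, -8 mod 41 = 33.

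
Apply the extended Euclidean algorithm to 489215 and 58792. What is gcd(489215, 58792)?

Apply Euclid's algorithm to 489215 and 58792:
489215 = 8*58792 + 18879
58792 = 3*18879 + 2155
18879 = 8*2155 + 1639
2155 = 1*1639 + 516
1639 = 3*516 + 91
516 = 5*91 + 61
91 = 1*61 + 30
61 = 2*30 + 1
30 = 30*1 + 0
gcd(489215, 58792) = 1.
Back-substituting:
1 = 61 − 2·30
1 = −2·91 + 3·61
1 = 3·516 − 17·91
1 = −17·1639 + 54·516
1 = 54·2155 − 71·1639
1 = −71·18879 + 622·2155
1 = 622·58792 − 1937·18879
1 = −1937·489215 + 16118·58792
So 1 = (-1937)·489215 + (16118)·58792.

1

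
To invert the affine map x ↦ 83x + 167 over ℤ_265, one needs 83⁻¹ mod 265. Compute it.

182

gcd(265, 83) by repeated division:
265 = 3·83 + 16
83 = 5·16 + 3
16 = 5·3 + 1
3 = 3·1 + 0
The gcd is 1. Working backward:
1 = 16 − 5·3
1 = −5·83 + 26·16
1 = 26·265 − 83·83
Thus 83·(-83) ≡ 1 (mod 265); reducing, -83 mod 265 = 182.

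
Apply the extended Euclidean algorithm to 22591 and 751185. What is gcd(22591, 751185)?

Euclidean algorithm:
751185 = 33*22591 + 5682
22591 = 3*5682 + 5545
5682 = 1*5545 + 137
5545 = 40*137 + 65
137 = 2*65 + 7
65 = 9*7 + 2
7 = 3*2 + 1
2 = 2*1 + 0
gcd(22591, 751185) = 1.
Back-substituting:
1 = 7 − 3·2
1 = −3·65 + 28·7
1 = 28·137 − 59·65
1 = −59·5545 + 2388·137
1 = 2388·5682 − 2447·5545
1 = −2447·22591 + 9729·5682
1 = 9729·751185 − 323504·22591
So 1 = (9729)·751185 + (-323504)·22591.

1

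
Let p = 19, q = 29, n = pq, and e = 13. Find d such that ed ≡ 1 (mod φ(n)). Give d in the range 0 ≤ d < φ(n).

φ(n) = (p−1)(q−1) = 18·28 = 504.
Need d with 13·d ≡ 1 (mod 504). Apply the extended Euclidean algorithm:
504 = 38×13 + 10
13 = 1×10 + 3
10 = 3×3 + 1
3 = 3×1 + 0
Back-substitute:
1 = 10 − 3·3
1 = −3·13 + 4·10
1 = 4·504 − 155·13
So 13·(-155) ≡ 1 (mod 504), hence d ≡ -155 ≡ 349 (mod 504).

349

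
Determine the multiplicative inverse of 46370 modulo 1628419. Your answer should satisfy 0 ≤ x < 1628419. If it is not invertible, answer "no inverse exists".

1125214

Extended Euclidean algorithm:
1628419 = 35*46370 + 5469
46370 = 8*5469 + 2618
5469 = 2*2618 + 233
2618 = 11*233 + 55
233 = 4*55 + 13
55 = 4*13 + 3
13 = 4*3 + 1
3 = 3*1 + 0
The gcd is 1. Working backward:
1 = 13 − 4·3
1 = −4·55 + 17·13
1 = 17·233 − 72·55
1 = −72·2618 + 809·233
1 = 809·5469 − 1690·2618
1 = −1690·46370 + 14329·5469
1 = 14329·1628419 − 503205·46370
So 46370·(-503205) ≡ 1 (mod 1628419), and -503205 ≡ 1125214 (mod 1628419).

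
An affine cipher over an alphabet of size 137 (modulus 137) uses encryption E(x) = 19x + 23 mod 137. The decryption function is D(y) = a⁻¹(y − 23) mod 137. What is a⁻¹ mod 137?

Extended Euclidean algorithm:
137 = 7·19 + 4
19 = 4·4 + 3
4 = 1·3 + 1
3 = 3·1 + 0
The gcd is 1. Working backward:
1 = 4 − 3
1 = −19 + 5·4
1 = 5·137 − 36·19
Hence 19⁻¹ ≡ -36 ≡ 101 (mod 137).

101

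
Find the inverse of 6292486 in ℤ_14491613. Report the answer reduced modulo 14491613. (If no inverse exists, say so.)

2333589

Extended Euclidean algorithm:
14491613 = 2×6292486 + 1906641
6292486 = 3×1906641 + 572563
1906641 = 3×572563 + 188952
572563 = 3×188952 + 5707
188952 = 33×5707 + 621
5707 = 9×621 + 118
621 = 5×118 + 31
118 = 3×31 + 25
31 = 1×25 + 6
25 = 4×6 + 1
6 = 6×1 + 0
Since gcd(6292486, 14491613) = 1, back-substitute to write 1 as a combination:
1 = 25 − 4·6
1 = −4·31 + 5·25
1 = 5·118 − 19·31
1 = −19·621 + 100·118
1 = 100·5707 − 919·621
1 = −919·188952 + 30427·5707
1 = 30427·572563 − 92200·188952
1 = −92200·1906641 + 307027·572563
1 = 307027·6292486 − 1013281·1906641
1 = −1013281·14491613 + 2333589·6292486
So 6292486·2333589 ≡ 1 (mod 14491613).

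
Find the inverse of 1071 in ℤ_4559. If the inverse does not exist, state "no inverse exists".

gcd(4559, 1071) by repeated division:
4559 = 4·1071 + 275
1071 = 3·275 + 246
275 = 1·246 + 29
246 = 8·29 + 14
29 = 2·14 + 1
14 = 14·1 + 0
gcd = 1, so the inverse exists. Back-substitute:
1 = 29 − 2·14
1 = −2·246 + 17·29
1 = 17·275 − 19·246
1 = −19·1071 + 74·275
1 = 74·4559 − 315·1071
Thus 1071·(-315) ≡ 1 (mod 4559); reducing, -315 mod 4559 = 4244.

4244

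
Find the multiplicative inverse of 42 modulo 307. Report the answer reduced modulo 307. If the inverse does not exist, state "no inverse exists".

Extended Euclidean algorithm:
307 = 7*42 + 13
42 = 3*13 + 3
13 = 4*3 + 1
3 = 3*1 + 0
gcd = 1, so the inverse exists. Back-substitute:
1 = 13 − 4·3
1 = −4·42 + 13·13
1 = 13·307 − 95·42
So 42·(-95) ≡ 1 (mod 307), and -95 ≡ 212 (mod 307).

212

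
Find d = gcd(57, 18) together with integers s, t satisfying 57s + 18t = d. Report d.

3

Repeated division:
57 = 3*18 + 3
18 = 6*3 + 0
gcd(57, 18) = 3.
Express as a combination:
3 = 57 − 3·18
So 3 = (1)·57 + (-3)·18.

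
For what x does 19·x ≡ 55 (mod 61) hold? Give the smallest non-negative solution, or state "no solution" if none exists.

First find gcd(19, 61):
61 = 3*19 + 4
19 = 4*4 + 3
4 = 1*3 + 1
3 = 3*1 + 0
gcd = 1, so a unique solution mod 61 exists.
Back-substitute for the Bézout coefficients:
1 = 4 − 3
1 = −19 + 5·4
1 = 5·61 − 16·19
So 19·(-16) ≡ 1 (mod 61), giving 19⁻¹ ≡ 45.
x ≡ 19⁻¹·55 ≡ 45·55 ≡ 35 (mod 61).

35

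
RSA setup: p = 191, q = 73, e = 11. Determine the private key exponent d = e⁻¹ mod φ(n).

φ(n) = (p−1)(q−1) = 190·72 = 13680.
Need d with 11·d ≡ 1 (mod 13680). Apply the extended Euclidean algorithm:
13680 = 1243·11 + 7
11 = 1·7 + 4
7 = 1·4 + 3
4 = 1·3 + 1
3 = 3·1 + 0
Back-substitute:
1 = 4 − 3
1 = −7 + 2·4
1 = 2·11 − 3·7
1 = −3·13680 + 3731·11
So 11·3731 ≡ 1 (mod 13680), hence d = 3731.

3731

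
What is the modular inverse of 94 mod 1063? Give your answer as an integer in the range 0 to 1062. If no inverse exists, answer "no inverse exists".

916

Extended Euclidean algorithm:
1063 = 11*94 + 29
94 = 3*29 + 7
29 = 4*7 + 1
7 = 7*1 + 0
gcd = 1, so the inverse exists. Back-substitute:
1 = 29 − 4·7
1 = −4·94 + 13·29
1 = 13·1063 − 147·94
Hence 94⁻¹ ≡ -147 ≡ 916 (mod 1063).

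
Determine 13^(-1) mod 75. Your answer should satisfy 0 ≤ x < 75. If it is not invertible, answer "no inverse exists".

Run Euclid on (75, 13):
75 = 5×13 + 10
13 = 1×10 + 3
10 = 3×3 + 1
3 = 3×1 + 0
The gcd is 1. Working backward:
1 = 10 − 3·3
1 = −3·13 + 4·10
1 = 4·75 − 23·13
So 13·(-23) ≡ 1 (mod 75), and -23 ≡ 52 (mod 75).

52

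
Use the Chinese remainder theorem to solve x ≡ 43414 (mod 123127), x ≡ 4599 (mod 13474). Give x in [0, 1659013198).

Write x = 43414 + 123127·k. Then 123127·k ≡ 4599 − 43414 ≡ 1607 (mod 13474).
Need 123127⁻¹ mod 13474. Extended Euclid on (13474, 1861):
13474 = 7*1861 + 447
1861 = 4*447 + 73
447 = 6*73 + 9
73 = 8*9 + 1
9 = 9*1 + 0
Back-substitute:
1 = 73 − 8·9
1 = −8·447 + 49·73
1 = 49·1861 − 204·447
1 = −204·13474 + 1477·1861
123127⁻¹ ≡ 1477 (mod 13474), so k ≡ 1477·1607 ≡ 2115 (mod 13474).
x = 43414 + 123127·2115 = 260457019.

260457019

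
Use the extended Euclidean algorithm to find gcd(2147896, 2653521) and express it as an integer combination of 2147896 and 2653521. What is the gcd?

Apply Euclid's algorithm to 2653521 and 2147896:
2653521 = 1*2147896 + 505625
2147896 = 4*505625 + 125396
505625 = 4*125396 + 4041
125396 = 31*4041 + 125
4041 = 32*125 + 41
125 = 3*41 + 2
41 = 20*2 + 1
2 = 2*1 + 0
gcd(2147896, 2653521) = 1.
Express as a combination:
1 = 41 − 20·2
1 = −20·125 + 61·41
1 = 61·4041 − 1972·125
1 = −1972·125396 + 61193·4041
1 = 61193·505625 − 246744·125396
1 = −246744·2147896 + 1048169·505625
1 = 1048169·2653521 − 1294913·2147896
So 1 = (1048169)·2653521 + (-1294913)·2147896.

1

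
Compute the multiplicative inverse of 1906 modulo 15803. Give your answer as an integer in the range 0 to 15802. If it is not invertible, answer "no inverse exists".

Apply the Euclidean algorithm to 15803 and 1906:
15803 = 8·1906 + 555
1906 = 3·555 + 241
555 = 2·241 + 73
241 = 3·73 + 22
73 = 3·22 + 7
22 = 3·7 + 1
7 = 7·1 + 0
gcd = 1, so the inverse exists. Back-substitute:
1 = 22 − 3·7
1 = −3·73 + 10·22
1 = 10·241 − 33·73
1 = −33·555 + 76·241
1 = 76·1906 − 261·555
1 = −261·15803 + 2164·1906
So 1906·2164 ≡ 1 (mod 15803).

2164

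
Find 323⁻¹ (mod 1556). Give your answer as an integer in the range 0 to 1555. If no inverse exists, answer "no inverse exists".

1055

Apply the Euclidean algorithm to 1556 and 323:
1556 = 4×323 + 264
323 = 1×264 + 59
264 = 4×59 + 28
59 = 2×28 + 3
28 = 9×3 + 1
3 = 3×1 + 0
The gcd is 1. Working backward:
1 = 28 − 9·3
1 = −9·59 + 19·28
1 = 19·264 − 85·59
1 = −85·323 + 104·264
1 = 104·1556 − 501·323
So 323·(-501) ≡ 1 (mod 1556), and -501 ≡ 1055 (mod 1556).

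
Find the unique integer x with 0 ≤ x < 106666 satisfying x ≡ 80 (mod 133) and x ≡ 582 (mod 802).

59930

Write x = 80 + 133·k. Then 133·k ≡ 582 − 80 ≡ 502 (mod 802).
Need 133⁻¹ mod 802. Extended Euclid on (802, 133):
802 = 6*133 + 4
133 = 33*4 + 1
4 = 4*1 + 0
Back-substitute:
1 = 133 − 33·4
1 = −33·802 + 199·133
133⁻¹ ≡ 199 (mod 802), so k ≡ 199·502 ≡ 450 (mod 802).
x = 80 + 133·450 = 59930.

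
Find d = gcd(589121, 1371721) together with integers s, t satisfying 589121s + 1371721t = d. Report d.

Euclidean algorithm:
1371721 = 2×589121 + 193479
589121 = 3×193479 + 8684
193479 = 22×8684 + 2431
8684 = 3×2431 + 1391
2431 = 1×1391 + 1040
1391 = 1×1040 + 351
1040 = 2×351 + 338
351 = 1×338 + 13
338 = 26×13 + 0
gcd(589121, 1371721) = 13.
Back-substituting:
13 = 351 − 338
13 = −1040 + 3·351
13 = 3·1391 − 4·1040
13 = −4·2431 + 7·1391
13 = 7·8684 − 25·2431
13 = −25·193479 + 557·8684
13 = 557·589121 − 1696·193479
13 = −1696·1371721 + 3949·589121
So 13 = (-1696)·1371721 + (3949)·589121.

13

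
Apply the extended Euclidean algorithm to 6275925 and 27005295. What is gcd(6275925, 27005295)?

15

Euclidean algorithm:
27005295 = 4·6275925 + 1901595
6275925 = 3·1901595 + 571140
1901595 = 3·571140 + 188175
571140 = 3·188175 + 6615
188175 = 28·6615 + 2955
6615 = 2·2955 + 705
2955 = 4·705 + 135
705 = 5·135 + 30
135 = 4·30 + 15
30 = 2·15 + 0
gcd(6275925, 27005295) = 15.
Working backward:
15 = 135 − 4·30
15 = −4·705 + 21·135
15 = 21·2955 − 88·705
15 = −88·6615 + 197·2955
15 = 197·188175 − 5604·6615
15 = −5604·571140 + 17009·188175
15 = 17009·1901595 − 56631·571140
15 = −56631·6275925 + 186902·1901595
15 = 186902·27005295 − 804239·6275925
So 15 = (186902)·27005295 + (-804239)·6275925.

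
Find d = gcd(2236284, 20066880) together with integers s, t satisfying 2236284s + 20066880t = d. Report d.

12

Repeated division:
20066880 = 8×2236284 + 2176608
2236284 = 1×2176608 + 59676
2176608 = 36×59676 + 28272
59676 = 2×28272 + 3132
28272 = 9×3132 + 84
3132 = 37×84 + 24
84 = 3×24 + 12
24 = 2×12 + 0
gcd(2236284, 20066880) = 12.
Back-substituting:
12 = 84 − 3·24
12 = −3·3132 + 112·84
12 = 112·28272 − 1011·3132
12 = −1011·59676 + 2134·28272
12 = 2134·2176608 − 77835·59676
12 = −77835·2236284 + 79969·2176608
12 = 79969·20066880 − 717587·2236284
So 12 = (79969)·20066880 + (-717587)·2236284.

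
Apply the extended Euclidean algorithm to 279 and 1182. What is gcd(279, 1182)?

Euclidean algorithm:
1182 = 4*279 + 66
279 = 4*66 + 15
66 = 4*15 + 6
15 = 2*6 + 3
6 = 2*3 + 0
gcd(279, 1182) = 3.
Working backward:
3 = 15 − 2·6
3 = −2·66 + 9·15
3 = 9·279 − 38·66
3 = −38·1182 + 161·279
So 3 = (-38)·1182 + (161)·279.

3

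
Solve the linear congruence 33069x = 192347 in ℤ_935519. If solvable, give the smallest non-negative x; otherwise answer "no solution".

430946

First find gcd(33069, 935519):
935519 = 28*33069 + 9587
33069 = 3*9587 + 4308
9587 = 2*4308 + 971
4308 = 4*971 + 424
971 = 2*424 + 123
424 = 3*123 + 55
123 = 2*55 + 13
55 = 4*13 + 3
13 = 4*3 + 1
3 = 3*1 + 0
gcd = 1, so a unique solution mod 935519 exists.
Back-substitute for the Bézout coefficients:
1 = 13 − 4·3
1 = −4·55 + 17·13
1 = 17·123 − 38·55
1 = −38·424 + 131·123
1 = 131·971 − 300·424
1 = −300·4308 + 1331·971
1 = 1331·9587 − 2962·4308
1 = −2962·33069 + 10217·9587
1 = 10217·935519 − 289038·33069
So 33069·(-289038) ≡ 1 (mod 935519), giving 33069⁻¹ ≡ 646481.
x ≡ 33069⁻¹·192347 ≡ 646481·192347 ≡ 430946 (mod 935519).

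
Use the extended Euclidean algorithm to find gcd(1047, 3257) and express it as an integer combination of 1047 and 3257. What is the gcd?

1

Euclidean algorithm:
3257 = 3·1047 + 116
1047 = 9·116 + 3
116 = 38·3 + 2
3 = 1·2 + 1
2 = 2·1 + 0
gcd(1047, 3257) = 1.
Express as a combination:
1 = 3 − 2
1 = −116 + 39·3
1 = 39·1047 − 352·116
1 = −352·3257 + 1095·1047
So 1 = (-352)·3257 + (1095)·1047.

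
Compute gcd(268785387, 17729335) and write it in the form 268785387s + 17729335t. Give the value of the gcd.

13

Repeated division:
268785387 = 15*17729335 + 2845362
17729335 = 6*2845362 + 657163
2845362 = 4*657163 + 216710
657163 = 3*216710 + 7033
216710 = 30*7033 + 5720
7033 = 1*5720 + 1313
5720 = 4*1313 + 468
1313 = 2*468 + 377
468 = 1*377 + 91
377 = 4*91 + 13
91 = 7*13 + 0
gcd(268785387, 17729335) = 13.
Express as a combination:
13 = 377 − 4·91
13 = −4·468 + 5·377
13 = 5·1313 − 14·468
13 = −14·5720 + 61·1313
13 = 61·7033 − 75·5720
13 = −75·216710 + 2311·7033
13 = 2311·657163 − 7008·216710
13 = −7008·2845362 + 30343·657163
13 = 30343·17729335 − 189066·2845362
13 = −189066·268785387 + 2866333·17729335
So 13 = (-189066)·268785387 + (2866333)·17729335.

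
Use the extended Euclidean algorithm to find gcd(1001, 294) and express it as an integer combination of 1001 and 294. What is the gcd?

Euclidean algorithm:
1001 = 3*294 + 119
294 = 2*119 + 56
119 = 2*56 + 7
56 = 8*7 + 0
gcd(1001, 294) = 7.
Back-substituting:
7 = 119 − 2·56
7 = −2·294 + 5·119
7 = 5·1001 − 17·294
So 7 = (5)·1001 + (-17)·294.

7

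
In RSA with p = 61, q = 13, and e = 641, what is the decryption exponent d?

φ(n) = (p−1)(q−1) = 60·12 = 720.
Need d with 641·d ≡ 1 (mod 720). Apply the extended Euclidean algorithm:
720 = 1*641 + 79
641 = 8*79 + 9
79 = 8*9 + 7
9 = 1*7 + 2
7 = 3*2 + 1
2 = 2*1 + 0
Back-substitute:
1 = 7 − 3·2
1 = −3·9 + 4·7
1 = 4·79 − 35·9
1 = −35·641 + 284·79
1 = 284·720 − 319·641
So 641·(-319) ≡ 1 (mod 720), hence d ≡ -319 ≡ 401 (mod 720).

401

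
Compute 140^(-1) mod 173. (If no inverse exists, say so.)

Run Euclid on (173, 140):
173 = 1×140 + 33
140 = 4×33 + 8
33 = 4×8 + 1
8 = 8×1 + 0
gcd = 1, so the inverse exists. Back-substitute:
1 = 33 − 4·8
1 = −4·140 + 17·33
1 = 17·173 − 21·140
Hence 140⁻¹ ≡ -21 ≡ 152 (mod 173).

152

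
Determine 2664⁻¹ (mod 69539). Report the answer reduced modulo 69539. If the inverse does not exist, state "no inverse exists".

Apply the Euclidean algorithm to 69539 and 2664:
69539 = 26·2664 + 275
2664 = 9·275 + 189
275 = 1·189 + 86
189 = 2·86 + 17
86 = 5·17 + 1
17 = 17·1 + 0
Since gcd(2664, 69539) = 1, back-substitute to write 1 as a combination:
1 = 86 − 5·17
1 = −5·189 + 11·86
1 = 11·275 − 16·189
1 = −16·2664 + 155·275
1 = 155·69539 − 4046·2664
Thus 2664·(-4046) ≡ 1 (mod 69539); reducing, -4046 mod 69539 = 65493.

65493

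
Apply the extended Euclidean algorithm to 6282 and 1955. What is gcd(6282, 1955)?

Apply Euclid's algorithm to 6282 and 1955:
6282 = 3×1955 + 417
1955 = 4×417 + 287
417 = 1×287 + 130
287 = 2×130 + 27
130 = 4×27 + 22
27 = 1×22 + 5
22 = 4×5 + 2
5 = 2×2 + 1
2 = 2×1 + 0
gcd(6282, 1955) = 1.
Express as a combination:
1 = 5 − 2·2
1 = −2·22 + 9·5
1 = 9·27 − 11·22
1 = −11·130 + 53·27
1 = 53·287 − 117·130
1 = −117·417 + 170·287
1 = 170·1955 − 797·417
1 = −797·6282 + 2561·1955
So 1 = (-797)·6282 + (2561)·1955.

1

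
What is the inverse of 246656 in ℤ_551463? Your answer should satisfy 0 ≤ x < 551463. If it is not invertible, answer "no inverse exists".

Apply the Euclidean algorithm to 551463 and 246656:
551463 = 2·246656 + 58151
246656 = 4·58151 + 14052
58151 = 4·14052 + 1943
14052 = 7·1943 + 451
1943 = 4·451 + 139
451 = 3·139 + 34
139 = 4·34 + 3
34 = 11·3 + 1
3 = 3·1 + 0
Since gcd(246656, 551463) = 1, back-substitute to write 1 as a combination:
1 = 34 − 11·3
1 = −11·139 + 45·34
1 = 45·451 − 146·139
1 = −146·1943 + 629·451
1 = 629·14052 − 4549·1943
1 = −4549·58151 + 18825·14052
1 = 18825·246656 − 79849·58151
1 = −79849·551463 + 178523·246656
So 246656·178523 ≡ 1 (mod 551463).

178523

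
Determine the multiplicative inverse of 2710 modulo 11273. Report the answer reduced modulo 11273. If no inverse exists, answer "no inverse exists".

Run Euclid on (11273, 2710):
11273 = 4·2710 + 433
2710 = 6·433 + 112
433 = 3·112 + 97
112 = 1·97 + 15
97 = 6·15 + 7
15 = 2·7 + 1
7 = 7·1 + 0
The gcd is 1. Working backward:
1 = 15 − 2·7
1 = −2·97 + 13·15
1 = 13·112 − 15·97
1 = −15·433 + 58·112
1 = 58·2710 − 363·433
1 = −363·11273 + 1510·2710
So 2710·1510 ≡ 1 (mod 11273).

1510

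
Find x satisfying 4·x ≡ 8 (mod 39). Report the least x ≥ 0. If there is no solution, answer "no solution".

First find gcd(4, 39):
39 = 9*4 + 3
4 = 1*3 + 1
3 = 3*1 + 0
gcd = 1, so a unique solution mod 39 exists.
Back-substitute for the Bézout coefficients:
1 = 4 − 3
1 = −39 + 10·4
So 4·(10) ≡ 1 (mod 39), giving 4⁻¹ ≡ 10.
x ≡ 4⁻¹·8 ≡ 10·8 ≡ 2 (mod 39).

2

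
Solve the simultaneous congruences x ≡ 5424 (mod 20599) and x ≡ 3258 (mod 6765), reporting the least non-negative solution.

86953803

Write x = 5424 + 20599·k. Then 20599·k ≡ 3258 − 5424 ≡ 4599 (mod 6765).
Need 20599⁻¹ mod 6765. Extended Euclid on (6765, 304):
6765 = 22·304 + 77
304 = 3·77 + 73
77 = 1·73 + 4
73 = 18·4 + 1
4 = 4·1 + 0
Back-substitute:
1 = 73 − 18·4
1 = −18·77 + 19·73
1 = 19·304 − 75·77
1 = −75·6765 + 1669·304
20599⁻¹ ≡ 1669 (mod 6765), so k ≡ 1669·4599 ≡ 4221 (mod 6765).
x = 5424 + 20599·4221 = 86953803.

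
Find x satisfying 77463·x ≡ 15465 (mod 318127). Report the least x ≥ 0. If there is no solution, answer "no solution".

First find gcd(77463, 318127):
318127 = 4·77463 + 8275
77463 = 9·8275 + 2988
8275 = 2·2988 + 2299
2988 = 1·2299 + 689
2299 = 3·689 + 232
689 = 2·232 + 225
232 = 1·225 + 7
225 = 32·7 + 1
7 = 7·1 + 0
gcd = 1, so a unique solution mod 318127 exists.
Back-substitute for the Bézout coefficients:
1 = 225 − 32·7
1 = −32·232 + 33·225
1 = 33·689 − 98·232
1 = −98·2299 + 327·689
1 = 327·2988 − 425·2299
1 = −425·8275 + 1177·2988
1 = 1177·77463 − 11018·8275
1 = −11018·318127 + 45249·77463
So 77463·(45249) ≡ 1 (mod 318127), giving 77463⁻¹ ≡ 45249.
x ≡ 77463⁻¹·15465 ≡ 45249·15465 ≡ 214512 (mod 318127).

214512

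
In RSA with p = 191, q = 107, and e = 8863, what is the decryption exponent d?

φ(n) = (p−1)(q−1) = 190·106 = 20140.
Need d with 8863·d ≡ 1 (mod 20140). Apply the extended Euclidean algorithm:
20140 = 2·8863 + 2414
8863 = 3·2414 + 1621
2414 = 1·1621 + 793
1621 = 2·793 + 35
793 = 22·35 + 23
35 = 1·23 + 12
23 = 1·12 + 11
12 = 1·11 + 1
11 = 11·1 + 0
Back-substitute:
1 = 12 − 11
1 = −23 + 2·12
1 = 2·35 − 3·23
1 = −3·793 + 68·35
1 = 68·1621 − 139·793
1 = −139·2414 + 207·1621
1 = 207·8863 − 760·2414
1 = −760·20140 + 1727·8863
So 8863·1727 ≡ 1 (mod 20140), hence d = 1727.

1727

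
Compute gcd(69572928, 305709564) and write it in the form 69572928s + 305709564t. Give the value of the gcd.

12

Apply Euclid's algorithm to 305709564 and 69572928:
305709564 = 4*69572928 + 27417852
69572928 = 2*27417852 + 14737224
27417852 = 1*14737224 + 12680628
14737224 = 1*12680628 + 2056596
12680628 = 6*2056596 + 341052
2056596 = 6*341052 + 10284
341052 = 33*10284 + 1680
10284 = 6*1680 + 204
1680 = 8*204 + 48
204 = 4*48 + 12
48 = 4*12 + 0
gcd(69572928, 305709564) = 12.
Working backward:
12 = 204 − 4·48
12 = −4·1680 + 33·204
12 = 33·10284 − 202·1680
12 = −202·341052 + 6699·10284
12 = 6699·2056596 − 40396·341052
12 = −40396·12680628 + 249075·2056596
12 = 249075·14737224 − 289471·12680628
12 = −289471·27417852 + 538546·14737224
12 = 538546·69572928 − 1366563·27417852
12 = −1366563·305709564 + 6004798·69572928
So 12 = (-1366563)·305709564 + (6004798)·69572928.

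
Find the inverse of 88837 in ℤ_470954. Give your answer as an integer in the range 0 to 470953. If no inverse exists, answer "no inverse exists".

Run Euclid on (470954, 88837):
470954 = 5×88837 + 26769
88837 = 3×26769 + 8530
26769 = 3×8530 + 1179
8530 = 7×1179 + 277
1179 = 4×277 + 71
277 = 3×71 + 64
71 = 1×64 + 7
64 = 9×7 + 1
7 = 7×1 + 0
Since gcd(88837, 470954) = 1, back-substitute to write 1 as a combination:
1 = 64 − 9·7
1 = −9·71 + 10·64
1 = 10·277 − 39·71
1 = −39·1179 + 166·277
1 = 166·8530 − 1201·1179
1 = −1201·26769 + 3769·8530
1 = 3769·88837 − 12508·26769
1 = −12508·470954 + 66309·88837
So 88837·66309 ≡ 1 (mod 470954).

66309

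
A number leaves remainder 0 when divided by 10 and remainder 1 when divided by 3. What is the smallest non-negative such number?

10

Write x = 0 + 10·k. Then 10·k ≡ 1 − 0 ≡ 1 (mod 3).
Need 10⁻¹ mod 3. Extended Euclid on (3, 1):
3 = 3·1 + 0
10⁻¹ ≡ 1 (mod 3), so k ≡ 1·1 ≡ 1 (mod 3).
x = 0 + 10·1 = 10.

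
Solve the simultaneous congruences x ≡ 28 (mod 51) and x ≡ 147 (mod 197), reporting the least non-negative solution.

Write x = 28 + 51·k. Then 51·k ≡ 147 − 28 ≡ 119 (mod 197).
Need 51⁻¹ mod 197. Extended Euclid on (197, 51):
197 = 3·51 + 44
51 = 1·44 + 7
44 = 6·7 + 2
7 = 3·2 + 1
2 = 2·1 + 0
Back-substitute:
1 = 7 − 3·2
1 = −3·44 + 19·7
1 = 19·51 − 22·44
1 = −22·197 + 85·51
51⁻¹ ≡ 85 (mod 197), so k ≡ 85·119 ≡ 68 (mod 197).
x = 28 + 51·68 = 3496.

3496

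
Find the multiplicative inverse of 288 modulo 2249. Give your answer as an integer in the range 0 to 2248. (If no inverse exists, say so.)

1554

Run Euclid on (2249, 288):
2249 = 7×288 + 233
288 = 1×233 + 55
233 = 4×55 + 13
55 = 4×13 + 3
13 = 4×3 + 1
3 = 3×1 + 0
The gcd is 1. Working backward:
1 = 13 − 4·3
1 = −4·55 + 17·13
1 = 17·233 − 72·55
1 = −72·288 + 89·233
1 = 89·2249 − 695·288
Hence 288⁻¹ ≡ -695 ≡ 1554 (mod 2249).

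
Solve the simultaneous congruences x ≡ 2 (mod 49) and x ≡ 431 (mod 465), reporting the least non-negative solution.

Write x = 2 + 49·k. Then 49·k ≡ 431 − 2 ≡ 429 (mod 465).
Need 49⁻¹ mod 465. Extended Euclid on (465, 49):
465 = 9*49 + 24
49 = 2*24 + 1
24 = 24*1 + 0
Back-substitute:
1 = 49 − 2·24
1 = −2·465 + 19·49
49⁻¹ ≡ 19 (mod 465), so k ≡ 19·429 ≡ 246 (mod 465).
x = 2 + 49·246 = 12056.

12056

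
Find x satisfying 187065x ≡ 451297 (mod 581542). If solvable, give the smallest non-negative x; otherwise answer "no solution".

128749

First find gcd(187065, 581542):
581542 = 3*187065 + 20347
187065 = 9*20347 + 3942
20347 = 5*3942 + 637
3942 = 6*637 + 120
637 = 5*120 + 37
120 = 3*37 + 9
37 = 4*9 + 1
9 = 9*1 + 0
gcd = 1, so a unique solution mod 581542 exists.
Back-substitute for the Bézout coefficients:
1 = 37 − 4·9
1 = −4·120 + 13·37
1 = 13·637 − 69·120
1 = −69·3942 + 427·637
1 = 427·20347 − 2204·3942
1 = −2204·187065 + 20263·20347
1 = 20263·581542 − 62993·187065
So 187065·(-62993) ≡ 1 (mod 581542), giving 187065⁻¹ ≡ 518549.
x ≡ 187065⁻¹·451297 ≡ 518549·451297 ≡ 128749 (mod 581542).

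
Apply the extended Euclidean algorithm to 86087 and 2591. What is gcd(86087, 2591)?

1

Apply Euclid's algorithm to 86087 and 2591:
86087 = 33·2591 + 584
2591 = 4·584 + 255
584 = 2·255 + 74
255 = 3·74 + 33
74 = 2·33 + 8
33 = 4·8 + 1
8 = 8·1 + 0
gcd(86087, 2591) = 1.
Express as a combination:
1 = 33 − 4·8
1 = −4·74 + 9·33
1 = 9·255 − 31·74
1 = −31·584 + 71·255
1 = 71·2591 − 315·584
1 = −315·86087 + 10466·2591
So 1 = (-315)·86087 + (10466)·2591.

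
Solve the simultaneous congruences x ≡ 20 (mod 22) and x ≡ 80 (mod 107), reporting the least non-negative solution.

Write x = 20 + 22·k. Then 22·k ≡ 80 − 20 ≡ 60 (mod 107).
Need 22⁻¹ mod 107. Extended Euclid on (107, 22):
107 = 4×22 + 19
22 = 1×19 + 3
19 = 6×3 + 1
3 = 3×1 + 0
Back-substitute:
1 = 19 − 6·3
1 = −6·22 + 7·19
1 = 7·107 − 34·22
22⁻¹ ≡ 73 (mod 107), so k ≡ 73·60 ≡ 100 (mod 107).
x = 20 + 22·100 = 2220.

2220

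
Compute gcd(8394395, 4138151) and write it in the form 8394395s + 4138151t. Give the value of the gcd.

Euclidean algorithm:
8394395 = 2×4138151 + 118093
4138151 = 35×118093 + 4896
118093 = 24×4896 + 589
4896 = 8×589 + 184
589 = 3×184 + 37
184 = 4×37 + 36
37 = 1×36 + 1
36 = 36×1 + 0
gcd(8394395, 4138151) = 1.
Back-substituting:
1 = 37 − 36
1 = −184 + 5·37
1 = 5·589 − 16·184
1 = −16·4896 + 133·589
1 = 133·118093 − 3208·4896
1 = −3208·4138151 + 112413·118093
1 = 112413·8394395 − 228034·4138151
So 1 = (112413)·8394395 + (-228034)·4138151.

1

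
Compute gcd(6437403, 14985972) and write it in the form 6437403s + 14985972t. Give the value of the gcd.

9

Euclidean algorithm:
14985972 = 2*6437403 + 2111166
6437403 = 3*2111166 + 103905
2111166 = 20*103905 + 33066
103905 = 3*33066 + 4707
33066 = 7*4707 + 117
4707 = 40*117 + 27
117 = 4*27 + 9
27 = 3*9 + 0
gcd(6437403, 14985972) = 9.
Back-substituting:
9 = 117 − 4·27
9 = −4·4707 + 161·117
9 = 161·33066 − 1131·4707
9 = −1131·103905 + 3554·33066
9 = 3554·2111166 − 72211·103905
9 = −72211·6437403 + 220187·2111166
9 = 220187·14985972 − 512585·6437403
So 9 = (220187)·14985972 + (-512585)·6437403.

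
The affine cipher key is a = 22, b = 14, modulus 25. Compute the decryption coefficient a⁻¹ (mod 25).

8

Apply the Euclidean algorithm to 25 and 22:
25 = 1·22 + 3
22 = 7·3 + 1
3 = 3·1 + 0
Since gcd(22, 25) = 1, back-substitute to write 1 as a combination:
1 = 22 − 7·3
1 = −7·25 + 8·22
So 22·8 ≡ 1 (mod 25).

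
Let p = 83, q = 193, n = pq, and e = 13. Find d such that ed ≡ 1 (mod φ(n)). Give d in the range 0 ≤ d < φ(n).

φ(n) = (p−1)(q−1) = 82·192 = 15744.
Need d with 13·d ≡ 1 (mod 15744). Apply the extended Euclidean algorithm:
15744 = 1211×13 + 1
13 = 13×1 + 0
Back-substitute:
1 = 15744 − 1211·13
So 13·(-1211) ≡ 1 (mod 15744), hence d ≡ -1211 ≡ 14533 (mod 15744).

14533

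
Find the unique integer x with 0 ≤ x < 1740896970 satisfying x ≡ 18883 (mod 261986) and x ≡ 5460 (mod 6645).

665987295

Write x = 18883 + 261986·k. Then 261986·k ≡ 5460 − 18883 ≡ 6512 (mod 6645).
Need 261986⁻¹ mod 6645. Extended Euclid on (6645, 2831):
6645 = 2×2831 + 983
2831 = 2×983 + 865
983 = 1×865 + 118
865 = 7×118 + 39
118 = 3×39 + 1
39 = 39×1 + 0
Back-substitute:
1 = 118 − 3·39
1 = −3·865 + 22·118
1 = 22·983 − 25·865
1 = −25·2831 + 72·983
1 = 72·6645 − 169·2831
261986⁻¹ ≡ 6476 (mod 6645), so k ≡ 6476·6512 ≡ 2542 (mod 6645).
x = 18883 + 261986·2542 = 665987295.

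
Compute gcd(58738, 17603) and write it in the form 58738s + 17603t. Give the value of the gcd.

Apply Euclid's algorithm to 58738 and 17603:
58738 = 3×17603 + 5929
17603 = 2×5929 + 5745
5929 = 1×5745 + 184
5745 = 31×184 + 41
184 = 4×41 + 20
41 = 2×20 + 1
20 = 20×1 + 0
gcd(58738, 17603) = 1.
Working backward:
1 = 41 − 2·20
1 = −2·184 + 9·41
1 = 9·5745 − 281·184
1 = −281·5929 + 290·5745
1 = 290·17603 − 861·5929
1 = −861·58738 + 2873·17603
So 1 = (-861)·58738 + (2873)·17603.

1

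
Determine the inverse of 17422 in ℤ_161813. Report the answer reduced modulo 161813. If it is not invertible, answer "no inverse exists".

17359

gcd(161813, 17422) by repeated division:
161813 = 9*17422 + 5015
17422 = 3*5015 + 2377
5015 = 2*2377 + 261
2377 = 9*261 + 28
261 = 9*28 + 9
28 = 3*9 + 1
9 = 9*1 + 0
Since gcd(17422, 161813) = 1, back-substitute to write 1 as a combination:
1 = 28 − 3·9
1 = −3·261 + 28·28
1 = 28·2377 − 255·261
1 = −255·5015 + 538·2377
1 = 538·17422 − 1869·5015
1 = −1869·161813 + 17359·17422
So 17422·17359 ≡ 1 (mod 161813).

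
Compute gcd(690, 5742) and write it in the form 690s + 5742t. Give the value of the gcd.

Repeated division:
5742 = 8*690 + 222
690 = 3*222 + 24
222 = 9*24 + 6
24 = 4*6 + 0
gcd(690, 5742) = 6.
Back-substituting:
6 = 222 − 9·24
6 = −9·690 + 28·222
6 = 28·5742 − 233·690
So 6 = (28)·5742 + (-233)·690.

6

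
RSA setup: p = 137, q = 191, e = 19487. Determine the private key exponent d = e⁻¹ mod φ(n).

6943

φ(n) = (p−1)(q−1) = 136·190 = 25840.
Need d with 19487·d ≡ 1 (mod 25840). Apply the extended Euclidean algorithm:
25840 = 1*19487 + 6353
19487 = 3*6353 + 428
6353 = 14*428 + 361
428 = 1*361 + 67
361 = 5*67 + 26
67 = 2*26 + 15
26 = 1*15 + 11
15 = 1*11 + 4
11 = 2*4 + 3
4 = 1*3 + 1
3 = 3*1 + 0
Back-substitute:
1 = 4 − 3
1 = −11 + 3·4
1 = 3·15 − 4·11
1 = −4·26 + 7·15
1 = 7·67 − 18·26
1 = −18·361 + 97·67
1 = 97·428 − 115·361
1 = −115·6353 + 1707·428
1 = 1707·19487 − 5236·6353
1 = −5236·25840 + 6943·19487
So 19487·6943 ≡ 1 (mod 25840), hence d = 6943.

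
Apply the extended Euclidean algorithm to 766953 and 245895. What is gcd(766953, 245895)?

Apply Euclid's algorithm to 766953 and 245895:
766953 = 3·245895 + 29268
245895 = 8·29268 + 11751
29268 = 2·11751 + 5766
11751 = 2·5766 + 219
5766 = 26·219 + 72
219 = 3·72 + 3
72 = 24·3 + 0
gcd(766953, 245895) = 3.
Working backward:
3 = 219 − 3·72
3 = −3·5766 + 79·219
3 = 79·11751 − 161·5766
3 = −161·29268 + 401·11751
3 = 401·245895 − 3369·29268
3 = −3369·766953 + 10508·245895
So 3 = (-3369)·766953 + (10508)·245895.

3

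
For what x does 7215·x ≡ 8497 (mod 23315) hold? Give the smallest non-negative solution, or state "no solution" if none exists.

gcd(7215, 23315):
23315 = 3·7215 + 1670
7215 = 4·1670 + 535
1670 = 3·535 + 65
535 = 8·65 + 15
65 = 4·15 + 5
15 = 3·5 + 0
gcd = 5, but 5 ∤ 8497, so the congruence has no solution.

no solution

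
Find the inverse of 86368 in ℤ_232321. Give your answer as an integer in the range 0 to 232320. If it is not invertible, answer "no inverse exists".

gcd(232321, 86368) by repeated division:
232321 = 2·86368 + 59585
86368 = 1·59585 + 26783
59585 = 2·26783 + 6019
26783 = 4·6019 + 2707
6019 = 2·2707 + 605
2707 = 4·605 + 287
605 = 2·287 + 31
287 = 9·31 + 8
31 = 3·8 + 7
8 = 1·7 + 1
7 = 7·1 + 0
The gcd is 1. Working backward:
1 = 8 − 7
1 = −31 + 4·8
1 = 4·287 − 37·31
1 = −37·605 + 78·287
1 = 78·2707 − 349·605
1 = −349·6019 + 776·2707
1 = 776·26783 − 3453·6019
1 = −3453·59585 + 7682·26783
1 = 7682·86368 − 11135·59585
1 = −11135·232321 + 29952·86368
So 86368·29952 ≡ 1 (mod 232321).

29952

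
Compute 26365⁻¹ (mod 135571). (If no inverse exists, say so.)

91961

Extended Euclidean algorithm:
135571 = 5·26365 + 3746
26365 = 7·3746 + 143
3746 = 26·143 + 28
143 = 5·28 + 3
28 = 9·3 + 1
3 = 3·1 + 0
The gcd is 1. Working backward:
1 = 28 − 9·3
1 = −9·143 + 46·28
1 = 46·3746 − 1205·143
1 = −1205·26365 + 8481·3746
1 = 8481·135571 − 43610·26365
So 26365·(-43610) ≡ 1 (mod 135571), and -43610 ≡ 91961 (mod 135571).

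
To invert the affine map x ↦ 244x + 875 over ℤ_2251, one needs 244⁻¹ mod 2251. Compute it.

1596

Run Euclid on (2251, 244):
2251 = 9·244 + 55
244 = 4·55 + 24
55 = 2·24 + 7
24 = 3·7 + 3
7 = 2·3 + 1
3 = 3·1 + 0
gcd = 1, so the inverse exists. Back-substitute:
1 = 7 − 2·3
1 = −2·24 + 7·7
1 = 7·55 − 16·24
1 = −16·244 + 71·55
1 = 71·2251 − 655·244
Thus 244·(-655) ≡ 1 (mod 2251); reducing, -655 mod 2251 = 1596.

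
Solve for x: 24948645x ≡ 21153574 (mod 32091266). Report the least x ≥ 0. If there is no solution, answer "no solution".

First find gcd(24948645, 32091266):
32091266 = 1×24948645 + 7142621
24948645 = 3×7142621 + 3520782
7142621 = 2×3520782 + 101057
3520782 = 34×101057 + 84844
101057 = 1×84844 + 16213
84844 = 5×16213 + 3779
16213 = 4×3779 + 1097
3779 = 3×1097 + 488
1097 = 2×488 + 121
488 = 4×121 + 4
121 = 30×4 + 1
4 = 4×1 + 0
gcd = 1, so a unique solution mod 32091266 exists.
Back-substitute for the Bézout coefficients:
1 = 121 − 30·4
1 = −30·488 + 121·121
1 = 121·1097 − 272·488
1 = −272·3779 + 937·1097
1 = 937·16213 − 4020·3779
1 = −4020·84844 + 21037·16213
1 = 21037·101057 − 25057·84844
1 = −25057·3520782 + 872975·101057
1 = 872975·7142621 − 1771007·3520782
1 = −1771007·24948645 + 6185996·7142621
1 = 6185996·32091266 − 7957003·24948645
So 24948645·(-7957003) ≡ 1 (mod 32091266), giving 24948645⁻¹ ≡ 24134263.
x ≡ 24948645⁻¹·21153574 ≡ 24134263·21153574 ≡ 23486470 (mod 32091266).

23486470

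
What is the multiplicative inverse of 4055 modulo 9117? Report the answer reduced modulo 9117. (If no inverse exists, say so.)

Run Euclid on (9117, 4055):
9117 = 2×4055 + 1007
4055 = 4×1007 + 27
1007 = 37×27 + 8
27 = 3×8 + 3
8 = 2×3 + 2
3 = 1×2 + 1
2 = 2×1 + 0
Since gcd(4055, 9117) = 1, back-substitute to write 1 as a combination:
1 = 3 − 2
1 = −8 + 3·3
1 = 3·27 − 10·8
1 = −10·1007 + 373·27
1 = 373·4055 − 1502·1007
1 = −1502·9117 + 3377·4055
So 4055·3377 ≡ 1 (mod 9117).

3377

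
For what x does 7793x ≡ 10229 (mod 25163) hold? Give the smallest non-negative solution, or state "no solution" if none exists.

First find gcd(7793, 25163):
25163 = 3×7793 + 1784
7793 = 4×1784 + 657
1784 = 2×657 + 470
657 = 1×470 + 187
470 = 2×187 + 96
187 = 1×96 + 91
96 = 1×91 + 5
91 = 18×5 + 1
5 = 5×1 + 0
gcd = 1, so a unique solution mod 25163 exists.
Back-substitute for the Bézout coefficients:
1 = 91 − 18·5
1 = −18·96 + 19·91
1 = 19·187 − 37·96
1 = −37·470 + 93·187
1 = 93·657 − 130·470
1 = −130·1784 + 353·657
1 = 353·7793 − 1542·1784
1 = −1542·25163 + 4979·7793
So 7793·(4979) ≡ 1 (mod 25163), giving 7793⁻¹ ≡ 4979.
x ≡ 7793⁻¹·10229 ≡ 4979·10229 ≡ 279 (mod 25163).

279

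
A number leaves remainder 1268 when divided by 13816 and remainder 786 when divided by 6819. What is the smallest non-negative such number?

6315180

Write x = 1268 + 13816·k. Then 13816·k ≡ 786 − 1268 ≡ 6337 (mod 6819).
Need 13816⁻¹ mod 6819. Extended Euclid on (6819, 178):
6819 = 38×178 + 55
178 = 3×55 + 13
55 = 4×13 + 3
13 = 4×3 + 1
3 = 3×1 + 0
Back-substitute:
1 = 13 − 4·3
1 = −4·55 + 17·13
1 = 17·178 − 55·55
1 = −55·6819 + 2107·178
13816⁻¹ ≡ 2107 (mod 6819), so k ≡ 2107·6337 ≡ 457 (mod 6819).
x = 1268 + 13816·457 = 6315180.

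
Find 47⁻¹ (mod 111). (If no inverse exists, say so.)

26

gcd(111, 47) by repeated division:
111 = 2·47 + 17
47 = 2·17 + 13
17 = 1·13 + 4
13 = 3·4 + 1
4 = 4·1 + 0
gcd = 1, so the inverse exists. Back-substitute:
1 = 13 − 3·4
1 = −3·17 + 4·13
1 = 4·47 − 11·17
1 = −11·111 + 26·47
So 47·26 ≡ 1 (mod 111).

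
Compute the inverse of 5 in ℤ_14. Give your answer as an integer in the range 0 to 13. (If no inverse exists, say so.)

3

Apply the Euclidean algorithm to 14 and 5:
14 = 2×5 + 4
5 = 1×4 + 1
4 = 4×1 + 0
The gcd is 1. Working backward:
1 = 5 − 4
1 = −14 + 3·5
So 5·3 ≡ 1 (mod 14).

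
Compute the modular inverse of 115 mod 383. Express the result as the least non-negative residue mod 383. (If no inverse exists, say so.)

Apply the Euclidean algorithm to 383 and 115:
383 = 3×115 + 38
115 = 3×38 + 1
38 = 38×1 + 0
The gcd is 1. Working backward:
1 = 115 − 3·38
1 = −3·383 + 10·115
So 115·10 ≡ 1 (mod 383).

10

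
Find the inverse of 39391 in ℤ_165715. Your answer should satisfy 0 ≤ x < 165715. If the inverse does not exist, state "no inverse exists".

no inverse exists

Compute gcd(39391, 165715):
165715 = 4·39391 + 8151
39391 = 4·8151 + 6787
8151 = 1·6787 + 1364
6787 = 4·1364 + 1331
1364 = 1·1331 + 33
1331 = 40·33 + 11
33 = 3·11 + 0
Since gcd = 11 > 1, 39391 is not a unit mod 165715.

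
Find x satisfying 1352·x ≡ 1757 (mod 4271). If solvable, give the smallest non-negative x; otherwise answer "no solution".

First find gcd(1352, 4271):
4271 = 3×1352 + 215
1352 = 6×215 + 62
215 = 3×62 + 29
62 = 2×29 + 4
29 = 7×4 + 1
4 = 4×1 + 0
gcd = 1, so a unique solution mod 4271 exists.
Back-substitute for the Bézout coefficients:
1 = 29 − 7·4
1 = −7·62 + 15·29
1 = 15·215 − 52·62
1 = −52·1352 + 327·215
1 = 327·4271 − 1033·1352
So 1352·(-1033) ≡ 1 (mod 4271), giving 1352⁻¹ ≡ 3238.
x ≡ 1352⁻¹·1757 ≡ 3238·1757 ≡ 194 (mod 4271).

194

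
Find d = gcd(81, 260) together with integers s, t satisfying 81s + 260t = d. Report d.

Apply Euclid's algorithm to 260 and 81:
260 = 3×81 + 17
81 = 4×17 + 13
17 = 1×13 + 4
13 = 3×4 + 1
4 = 4×1 + 0
gcd(81, 260) = 1.
Working backward:
1 = 13 − 3·4
1 = −3·17 + 4·13
1 = 4·81 − 19·17
1 = −19·260 + 61·81
So 1 = (-19)·260 + (61)·81.

1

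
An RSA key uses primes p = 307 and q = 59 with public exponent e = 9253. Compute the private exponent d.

10513

φ(n) = (p−1)(q−1) = 306·58 = 17748.
Need d with 9253·d ≡ 1 (mod 17748). Apply the extended Euclidean algorithm:
17748 = 1*9253 + 8495
9253 = 1*8495 + 758
8495 = 11*758 + 157
758 = 4*157 + 130
157 = 1*130 + 27
130 = 4*27 + 22
27 = 1*22 + 5
22 = 4*5 + 2
5 = 2*2 + 1
2 = 2*1 + 0
Back-substitute:
1 = 5 − 2·2
1 = −2·22 + 9·5
1 = 9·27 − 11·22
1 = −11·130 + 53·27
1 = 53·157 − 64·130
1 = −64·758 + 309·157
1 = 309·8495 − 3463·758
1 = −3463·9253 + 3772·8495
1 = 3772·17748 − 7235·9253
So 9253·(-7235) ≡ 1 (mod 17748), hence d ≡ -7235 ≡ 10513 (mod 17748).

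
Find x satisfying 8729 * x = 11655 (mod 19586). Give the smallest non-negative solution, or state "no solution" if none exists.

1747

First find gcd(8729, 19586):
19586 = 2×8729 + 2128
8729 = 4×2128 + 217
2128 = 9×217 + 175
217 = 1×175 + 42
175 = 4×42 + 7
42 = 6×7 + 0
gcd = 7 and 7 | 11655, so solutions exist. Divide through by 7: 1247x ≡ 1665 (mod 2798).
Now find 1247⁻¹ mod 2798:
2798 = 2*1247 + 304
1247 = 4*304 + 31
304 = 9*31 + 25
31 = 1*25 + 6
25 = 4*6 + 1
6 = 6*1 + 0
Back-substitute:
1 = 25 − 4·6
1 = −4·31 + 5·25
1 = 5·304 − 49·31
1 = −49·1247 + 201·304
1 = 201·2798 − 451·1247
So 1247·(-451) ≡ 1 (mod 2798), i.e. 1247⁻¹ ≡ 2347.
Then x ≡ 2347·1665 ≡ 1747 (mod 2798); the smallest non-negative solution is x = 1747.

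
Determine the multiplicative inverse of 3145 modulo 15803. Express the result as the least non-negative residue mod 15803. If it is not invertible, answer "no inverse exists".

5065

Apply the Euclidean algorithm to 15803 and 3145:
15803 = 5×3145 + 78
3145 = 40×78 + 25
78 = 3×25 + 3
25 = 8×3 + 1
3 = 3×1 + 0
The gcd is 1. Working backward:
1 = 25 − 8·3
1 = −8·78 + 25·25
1 = 25·3145 − 1008·78
1 = −1008·15803 + 5065·3145
So 3145·5065 ≡ 1 (mod 15803).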